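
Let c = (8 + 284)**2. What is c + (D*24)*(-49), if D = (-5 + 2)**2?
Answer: 74680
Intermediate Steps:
D = 9 (D = (-3)**2 = 9)
c = 85264 (c = 292**2 = 85264)
c + (D*24)*(-49) = 85264 + (9*24)*(-49) = 85264 + 216*(-49) = 85264 - 10584 = 74680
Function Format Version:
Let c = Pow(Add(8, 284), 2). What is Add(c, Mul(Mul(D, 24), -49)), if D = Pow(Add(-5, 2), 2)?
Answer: 74680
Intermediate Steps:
D = 9 (D = Pow(-3, 2) = 9)
c = 85264 (c = Pow(292, 2) = 85264)
Add(c, Mul(Mul(D, 24), -49)) = Add(85264, Mul(Mul(9, 24), -49)) = Add(85264, Mul(216, -49)) = Add(85264, -10584) = 74680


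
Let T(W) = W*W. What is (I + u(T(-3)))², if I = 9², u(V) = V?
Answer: 8100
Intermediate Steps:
T(W) = W²
I = 81
(I + u(T(-3)))² = (81 + (-3)²)² = (81 + 9)² = 90² = 8100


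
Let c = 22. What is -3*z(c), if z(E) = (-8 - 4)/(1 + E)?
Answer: 36/23 ≈ 1.5652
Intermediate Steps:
z(E) = -12/(1 + E)
-3*z(c) = -(-36)/(1 + 22) = -(-36)/23 = -3*(-12/23) = 36/23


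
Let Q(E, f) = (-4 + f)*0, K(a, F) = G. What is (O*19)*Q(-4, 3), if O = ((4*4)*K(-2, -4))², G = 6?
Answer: 0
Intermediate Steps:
K(a, F) = 6
Q(E, f) = 0
O = 9216 (O = ((4*4)*6)² = (16*6)² = 96² = 9216)
(O*19)*Q(-4, 3) = (9216*19)*0 = 175104*0 = 0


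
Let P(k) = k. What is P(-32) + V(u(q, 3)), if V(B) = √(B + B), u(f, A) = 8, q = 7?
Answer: -28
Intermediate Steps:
V(B) = √2*√B (V(B) = √(2*B) = √2*√B)
P(-32) + V(u(q, 3)) = -32 + √2*√8 = -32 + √2*(2*√2) = -32 + 4 = -28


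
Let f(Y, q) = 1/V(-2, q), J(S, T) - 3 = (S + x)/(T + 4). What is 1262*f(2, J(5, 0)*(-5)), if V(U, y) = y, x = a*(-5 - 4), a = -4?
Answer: -5048/265 ≈ -19.049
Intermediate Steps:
x = 36 (x = -4*(-5 - 4) = -4*(-9) = 36)
J(S, T) = 3 + (36 + S)/(4 + T) (J(S, T) = 3 + (S + 36)/(T + 4) = 3 + (36 + S)/(4 + T))
f(Y, q) = 1/q
1262*f(2, J(5, 0)*(-5)) = 1262/((((48 + 5 + 3*0)/(4 + 0))*(-5))) = 1262/((((48 + 5 + 0)/4)*(-5))) = 1262/((((1/4)*53)*(-5))) = 1262/(((53/4)*(-5))) = 1262/(-265/4) = 1262*(-4/265) = -5048/265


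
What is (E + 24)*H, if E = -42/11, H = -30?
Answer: -6660/11 ≈ -605.45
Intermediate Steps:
E = -42/11 (E = -42*1/11 = -42/11 ≈ -3.8182)
(E + 24)*H = (-42/11 + 24)*(-30) = (222/11)*(-30) = -6660/11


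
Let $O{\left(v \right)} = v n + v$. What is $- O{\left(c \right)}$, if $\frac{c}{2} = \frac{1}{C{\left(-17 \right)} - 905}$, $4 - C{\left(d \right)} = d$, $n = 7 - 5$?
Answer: $\frac{3}{442} \approx 0.0067873$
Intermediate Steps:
$n = 2$
$C{\left(d \right)} = 4 - d$
$c = - \frac{1}{442}$ ($c = \frac{2}{\left(4 - -17\right) - 905} = \frac{2}{\left(4 + 17\right) - 905} = \frac{2}{21 - 905} = \frac{2}{-884} = 2 \left(- \frac{1}{884}\right) = - \frac{1}{442} \approx -0.0022624$)
$O{\left(v \right)} = 3 v$ ($O{\left(v \right)} = v 2 + v = 2 v + v = 3 v$)
$- O{\left(c \right)} = - \frac{3 \left(-1\right)}{442} = \left(-1\right) \left(- \frac{3}{442}\right) = \frac{3}{442}$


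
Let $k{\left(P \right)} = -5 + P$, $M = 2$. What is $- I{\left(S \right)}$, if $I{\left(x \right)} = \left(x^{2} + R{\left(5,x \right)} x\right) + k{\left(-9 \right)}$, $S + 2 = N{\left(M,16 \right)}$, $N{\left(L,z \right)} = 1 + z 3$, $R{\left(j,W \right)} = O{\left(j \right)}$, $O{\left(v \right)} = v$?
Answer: $-2430$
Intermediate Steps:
$R{\left(j,W \right)} = j$
$N{\left(L,z \right)} = 1 + 3 z$
$S = 47$ ($S = -2 + \left(1 + 3 \cdot 16\right) = -2 + \left(1 + 48\right) = -2 + 49 = 47$)
$I{\left(x \right)} = -14 + x^{2} + 5 x$ ($I{\left(x \right)} = \left(x^{2} + 5 x\right) - 14 = -14 + x^{2} + 5 x$)
$- I{\left(S \right)} = - (-14 + 47^{2} + 5 \cdot 47) = - (-14 + 2209 + 235) = \left(-1\right) 2430 = -2430$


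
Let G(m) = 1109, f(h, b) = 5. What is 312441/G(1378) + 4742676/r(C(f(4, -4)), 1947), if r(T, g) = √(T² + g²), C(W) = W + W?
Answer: 312441/1109 + 4742676*√3790909/3790909 ≈ 2717.6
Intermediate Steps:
C(W) = 2*W
312441/G(1378) + 4742676/r(C(f(4, -4)), 1947) = 312441/1109 + 4742676/(√((2*5)² + 1947²)) = 312441*(1/1109) + 4742676/(√(10² + 3790809)) = 312441/1109 + 4742676/(√(100 + 3790809)) = 312441/1109 + 4742676/(√3790909) = 312441/1109 + 4742676*(√3790909/3790909) = 312441/1109 + 4742676*√3790909/3790909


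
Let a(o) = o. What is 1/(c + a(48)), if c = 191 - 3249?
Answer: -1/3010 ≈ -0.00033223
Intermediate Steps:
c = -3058
1/(c + a(48)) = 1/(-3058 + 48) = 1/(-3010) = -1/3010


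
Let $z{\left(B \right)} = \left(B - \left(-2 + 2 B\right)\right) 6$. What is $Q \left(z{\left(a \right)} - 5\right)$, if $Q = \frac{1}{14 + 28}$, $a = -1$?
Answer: $\frac{13}{42} \approx 0.30952$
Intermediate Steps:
$Q = \frac{1}{42} \approx 0.02381$
$z{\left(B \right)} = 12 - 6 B$ ($z{\left(B \right)} = \left(B - \left(-2 + 2 B\right)\right) 6 = \left(2 - B\right) 6 = 12 - 6 B$)
$Q \left(z{\left(a \right)} - 5\right) = \frac{\left(12 - -6\right) - 5}{42} = \frac{\left(12 + 6\right) - 5}{42} = \frac{18 - 5}{42} = \frac{1}{42} \cdot 13 = \frac{13}{42}$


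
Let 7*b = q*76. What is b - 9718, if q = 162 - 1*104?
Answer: -63618/7 ≈ -9088.3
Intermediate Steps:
q = 58 (q = 162 - 104 = 58)
b = 4408/7 (b = (58*76)/7 = (⅐)*4408 = 4408/7 ≈ 629.71)
b - 9718 = 4408/7 - 9718 = -63618/7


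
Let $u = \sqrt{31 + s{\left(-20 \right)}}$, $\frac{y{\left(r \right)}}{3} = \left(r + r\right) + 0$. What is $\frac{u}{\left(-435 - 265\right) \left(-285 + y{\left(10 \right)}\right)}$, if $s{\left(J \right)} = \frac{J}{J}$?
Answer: $\frac{\sqrt{2}}{39375} \approx 3.5917 \cdot 10^{-5}$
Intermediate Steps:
$s{\left(J \right)} = 1$
$y{\left(r \right)} = 6 r$ ($y{\left(r \right)} = 3 \left(\left(r + r\right) + 0\right) = 3 \left(2 r + 0\right) = 3 \cdot 2 r = 6 r$)
$u = 4 \sqrt{2}$ ($u = \sqrt{31 + 1} = \sqrt{32} = 4 \sqrt{2} \approx 5.6569$)
$\frac{u}{\left(-435 - 265\right) \left(-285 + y{\left(10 \right)}\right)} = \frac{4 \sqrt{2}}{\left(-435 - 265\right) \left(-285 + 6 \cdot 10\right)} = \frac{4 \sqrt{2}}{\left(-700\right) \left(-285 + 60\right)} = \frac{4 \sqrt{2}}{\left(-700\right) \left(-225\right)} = \frac{4 \sqrt{2}}{157500} = 4 \sqrt{2} \cdot \frac{1}{157500} = \frac{\sqrt{2}}{39375}$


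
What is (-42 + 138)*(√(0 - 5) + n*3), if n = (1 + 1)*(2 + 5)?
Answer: 4032 + 96*I*√5 ≈ 4032.0 + 214.66*I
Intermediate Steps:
n = 14 (n = 2*7 = 14)
(-42 + 138)*(√(0 - 5) + n*3) = (-42 + 138)*(√(0 - 5) + 14*3) = 96*(√(-5) + 42) = 96*(I*√5 + 42) = 96*(42 + I*√5) = 4032 + 96*I*√5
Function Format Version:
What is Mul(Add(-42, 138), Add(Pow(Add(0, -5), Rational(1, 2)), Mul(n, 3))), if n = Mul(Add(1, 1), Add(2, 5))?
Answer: Add(4032, Mul(96, I, Pow(5, Rational(1, 2)))) ≈ Add(4032.0, Mul(214.66, I))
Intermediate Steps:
n = 14 (n = Mul(2, 7) = 14)
Mul(Add(-42, 138), Add(Pow(Add(0, -5), Rational(1, 2)), Mul(n, 3))) = Mul(Add(-42, 138), Add(Pow(Add(0, -5), Rational(1, 2)), Mul(14, 3))) = Mul(96, Add(Pow(-5, Rational(1, 2)), 42)) = Mul(96, Add(Mul(I, Pow(5, Rational(1, 2))), 42)) = Mul(96, Add(42, Mul(I, Pow(5, Rational(1, 2))))) = Add(4032, Mul(96, I, Pow(5, Rational(1, 2))))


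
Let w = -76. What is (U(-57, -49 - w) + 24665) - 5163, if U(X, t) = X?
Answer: 19445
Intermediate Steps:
(U(-57, -49 - w) + 24665) - 5163 = (-57 + 24665) - 5163 = 24608 - 5163 = 19445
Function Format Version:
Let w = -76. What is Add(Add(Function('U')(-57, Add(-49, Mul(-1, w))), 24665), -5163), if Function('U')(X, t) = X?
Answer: 19445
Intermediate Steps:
Add(Add(Function('U')(-57, Add(-49, Mul(-1, w))), 24665), -5163) = Add(Add(-57, 24665), -5163) = Add(24608, -5163) = 19445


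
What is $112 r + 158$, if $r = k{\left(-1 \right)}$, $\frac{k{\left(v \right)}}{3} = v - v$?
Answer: $158$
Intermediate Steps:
$k{\left(v \right)} = 0$ ($k{\left(v \right)} = 3 \left(v - v\right) = 3 \cdot 0 = 0$)
$r = 0$
$112 r + 158 = 112 \cdot 0 + 158 = 0 + 158 = 158$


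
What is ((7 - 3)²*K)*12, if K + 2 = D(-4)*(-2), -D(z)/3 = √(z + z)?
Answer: -384 + 2304*I*√2 ≈ -384.0 + 3258.3*I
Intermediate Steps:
D(z) = -3*√2*√z (D(z) = -3*√(z + z) = -3*√2*√z)
K = -2 + 12*I*√2 (K = -2 - 3*√2*√(-4)*(-2) = -2 - 3*√2*2*I*(-2) = -2 - 6*I*√2*(-2) = -2 + 12*I*√2 ≈ -2.0 + 16.971*I)
((7 - 3)²*K)*12 = ((7 - 3)²*(-2 + 12*I*√2))*12 = (4²*(-2 + 12*I*√2))*12 = (16*(-2 + 12*I*√2))*12 = (-32 + 192*I*√2)*12 = -384 + 2304*I*√2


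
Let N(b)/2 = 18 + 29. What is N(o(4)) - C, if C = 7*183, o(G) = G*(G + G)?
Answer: -1187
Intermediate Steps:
o(G) = 2*G² (o(G) = G*(2*G) = 2*G²)
N(b) = 94 (N(b) = 2*(18 + 29) = 2*47 = 94)
C = 1281
N(o(4)) - C = 94 - 1*1281 = 94 - 1281 = -1187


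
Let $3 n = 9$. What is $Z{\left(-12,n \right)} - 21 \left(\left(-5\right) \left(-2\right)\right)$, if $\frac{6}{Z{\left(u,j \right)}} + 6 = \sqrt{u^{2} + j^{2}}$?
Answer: $- \frac{2726}{13} + \frac{2 \sqrt{17}}{13} \approx -209.06$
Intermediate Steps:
$n = 3$ ($n = \frac{1}{3} \cdot 9 = 3$)
$Z{\left(u,j \right)} = \frac{6}{-6 + \sqrt{j^{2} + u^{2}}}$ ($Z{\left(u,j \right)} = \frac{6}{-6 + \sqrt{u^{2} + j^{2}}} = \frac{6}{-6 + \sqrt{j^{2} + u^{2}}}$)
$Z{\left(-12,n \right)} - 21 \left(\left(-5\right) \left(-2\right)\right) = \frac{6}{-6 + \sqrt{3^{2} + \left(-12\right)^{2}}} - 21 \left(\left(-5\right) \left(-2\right)\right) = \frac{6}{-6 + \sqrt{9 + 144}} - 21 \cdot 10 = \frac{6}{-6 + \sqrt{153}} - 210 = \frac{6}{-6 + 3 \sqrt{17}} - 210 = -210 + \frac{6}{-6 + 3 \sqrt{17}}$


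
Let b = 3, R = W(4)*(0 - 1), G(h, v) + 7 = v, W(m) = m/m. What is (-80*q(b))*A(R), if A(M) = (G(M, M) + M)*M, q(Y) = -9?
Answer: 6480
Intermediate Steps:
W(m) = 1
G(h, v) = -7 + v
R = -1 (R = 1*(0 - 1) = 1*(-1) = -1)
A(M) = M*(-7 + 2*M) (A(M) = ((-7 + M) + M)*M = (-7 + 2*M)*M = M*(-7 + 2*M))
(-80*q(b))*A(R) = (-80*(-9))*(-(-7 + 2*(-1))) = 720*(-(-7 - 2)) = 720*(-1*(-9)) = 720*9 = 6480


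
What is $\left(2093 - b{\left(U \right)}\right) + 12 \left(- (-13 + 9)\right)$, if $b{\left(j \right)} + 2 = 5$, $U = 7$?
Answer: $2138$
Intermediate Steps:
$b{\left(j \right)} = 3$ ($b{\left(j \right)} = -2 + 5 = 3$)
$\left(2093 - b{\left(U \right)}\right) + 12 \left(- (-13 + 9)\right) = \left(2093 - 3\right) + 12 \left(- (-13 + 9)\right) = \left(2093 - 3\right) + 12 \left(\left(-1\right) \left(-4\right)\right) = 2090 + 12 \cdot 4 = 2090 + 48 = 2138$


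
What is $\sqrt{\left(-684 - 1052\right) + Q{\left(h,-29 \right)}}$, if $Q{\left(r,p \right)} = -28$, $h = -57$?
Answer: $42 i \approx 42.0 i$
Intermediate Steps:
$\sqrt{\left(-684 - 1052\right) + Q{\left(h,-29 \right)}} = \sqrt{\left(-684 - 1052\right) - 28} = \sqrt{-1736 - 28} = \sqrt{-1764} = 42 i$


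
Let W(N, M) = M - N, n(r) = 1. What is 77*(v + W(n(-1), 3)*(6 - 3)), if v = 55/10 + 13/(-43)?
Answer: 74151/86 ≈ 862.22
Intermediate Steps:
v = 447/86 (v = 55*(⅒) + 13*(-1/43) = 11/2 - 13/43 = 447/86 ≈ 5.1977)
77*(v + W(n(-1), 3)*(6 - 3)) = 77*(447/86 + (3 - 1*1)*(6 - 3)) = 77*(447/86 + (3 - 1)*3) = 77*(447/86 + 2*3) = 77*(447/86 + 6) = 77*(963/86) = 74151/86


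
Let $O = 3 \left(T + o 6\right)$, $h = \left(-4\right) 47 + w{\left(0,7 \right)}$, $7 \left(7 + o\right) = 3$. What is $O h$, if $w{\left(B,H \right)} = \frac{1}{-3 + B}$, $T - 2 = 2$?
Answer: $\frac{140120}{7} \approx 20017.0$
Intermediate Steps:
$o = - \frac{46}{7}$ ($o = -7 + \frac{1}{7} \cdot 3 = -7 + \frac{3}{7} = - \frac{46}{7} \approx -6.5714$)
$T = 4$ ($T = 2 + 2 = 4$)
$h = - \frac{565}{3}$ ($h = \left(-4\right) 47 + \frac{1}{-3 + 0} = -188 + \frac{1}{-3} = -188 - \frac{1}{3} = - \frac{565}{3} \approx -188.33$)
$O = - \frac{744}{7}$ ($O = 3 \left(4 - \frac{276}{7}\right) = 3 \left(- \frac{248}{7}\right) = - \frac{744}{7} \approx -106.29$)
$O h = \left(- \frac{744}{7}\right) \left(- \frac{565}{3}\right) = \frac{140120}{7}$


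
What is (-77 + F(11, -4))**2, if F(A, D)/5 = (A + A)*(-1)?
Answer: 34969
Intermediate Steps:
F(A, D) = -10*A (F(A, D) = 5*((A + A)*(-1)) = 5*((2*A)*(-1)) = 5*(-2*A) = -10*A)
(-77 + F(11, -4))**2 = (-77 - 10*11)**2 = (-77 - 110)**2 = (-187)**2 = 34969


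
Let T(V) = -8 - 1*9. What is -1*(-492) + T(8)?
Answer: 475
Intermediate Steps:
T(V) = -17 (T(V) = -8 - 9 = -17)
-1*(-492) + T(8) = -1*(-492) - 17 = 492 - 17 = 475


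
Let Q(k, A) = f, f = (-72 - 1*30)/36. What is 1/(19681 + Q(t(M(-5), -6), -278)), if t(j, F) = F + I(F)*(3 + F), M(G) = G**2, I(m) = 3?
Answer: 6/118069 ≈ 5.0818e-5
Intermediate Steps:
t(j, F) = 9 + 4*F (t(j, F) = F + 3*(3 + F) = F + (9 + 3*F) = 9 + 4*F)
f = -17/6 (f = (-72 - 30)*(1/36) = -102*1/36 = -17/6 ≈ -2.8333)
Q(k, A) = -17/6
1/(19681 + Q(t(M(-5), -6), -278)) = 1/(19681 - 17/6) = 1/(118069/6) = 6/118069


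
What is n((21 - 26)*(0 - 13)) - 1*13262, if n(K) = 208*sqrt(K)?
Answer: -13262 + 208*sqrt(65) ≈ -11585.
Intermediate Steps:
n((21 - 26)*(0 - 13)) - 1*13262 = 208*sqrt((21 - 26)*(0 - 13)) - 1*13262 = 208*sqrt(-5*(-13)) - 13262 = 208*sqrt(65) - 13262 = -13262 + 208*sqrt(65)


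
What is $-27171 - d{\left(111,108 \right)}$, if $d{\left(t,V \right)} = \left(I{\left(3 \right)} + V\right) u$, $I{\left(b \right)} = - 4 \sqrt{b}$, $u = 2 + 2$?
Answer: $-27603 + 16 \sqrt{3} \approx -27575.0$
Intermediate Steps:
$u = 4$
$d{\left(t,V \right)} = - 16 \sqrt{3} + 4 V$ ($d{\left(t,V \right)} = \left(- 4 \sqrt{3} + V\right) 4 = \left(V - 4 \sqrt{3}\right) 4 = - 16 \sqrt{3} + 4 V$)
$-27171 - d{\left(111,108 \right)} = -27171 - \left(- 16 \sqrt{3} + 4 \cdot 108\right) = -27171 - \left(- 16 \sqrt{3} + 432\right) = -27171 - \left(432 - 16 \sqrt{3}\right) = -27603 + 16 \sqrt{3}$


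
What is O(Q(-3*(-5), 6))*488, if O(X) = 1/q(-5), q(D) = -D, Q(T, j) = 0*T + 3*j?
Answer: 488/5 ≈ 97.600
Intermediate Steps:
Q(T, j) = 3*j (Q(T, j) = 0 + 3*j = 3*j)
O(X) = ⅕ (O(X) = 1/(-1*(-5)) = 1/5 = ⅕)
O(Q(-3*(-5), 6))*488 = (⅕)*488 = 488/5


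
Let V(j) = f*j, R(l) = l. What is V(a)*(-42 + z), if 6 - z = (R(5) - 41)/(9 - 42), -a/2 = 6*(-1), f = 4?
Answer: -19584/11 ≈ -1780.4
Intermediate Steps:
a = 12 (a = -12*(-1) = -2*(-6) = 12)
V(j) = 4*j
z = 54/11 (z = 6 - (5 - 41)/(9 - 42) = 6 - (-36)/(-33) = 6 - (-36)*(-1)/33 = 6 - 1*12/11 = 6 - 12/11 = 54/11 ≈ 4.9091)
V(a)*(-42 + z) = (4*12)*(-42 + 54/11) = 48*(-408/11) = -19584/11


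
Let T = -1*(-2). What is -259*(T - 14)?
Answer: 3108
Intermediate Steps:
T = 2
-259*(T - 14) = -259*(2 - 14) = -259*(-12) = 3108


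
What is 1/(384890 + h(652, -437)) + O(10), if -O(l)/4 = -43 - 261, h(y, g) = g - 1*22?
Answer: 467468097/384431 ≈ 1216.0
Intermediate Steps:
h(y, g) = -22 + g (h(y, g) = g - 22 = -22 + g)
O(l) = 1216 (O(l) = -4*(-43 - 261) = -4*(-304) = 1216)
1/(384890 + h(652, -437)) + O(10) = 1/(384890 + (-22 - 437)) + 1216 = 1/(384890 - 459) + 1216 = 1/384431 + 1216 = 467468097/384431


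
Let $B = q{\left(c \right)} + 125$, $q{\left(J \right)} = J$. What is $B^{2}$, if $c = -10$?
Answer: $13225$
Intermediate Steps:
$B = 115$ ($B = -10 + 125 = 115$)
$B^{2} = 115^{2} = 13225$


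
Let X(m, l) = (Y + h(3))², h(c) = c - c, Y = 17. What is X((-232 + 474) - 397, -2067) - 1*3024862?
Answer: -3024573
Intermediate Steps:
h(c) = 0
X(m, l) = 289 (X(m, l) = (17 + 0)² = 17² = 289)
X((-232 + 474) - 397, -2067) - 1*3024862 = 289 - 1*3024862 = 289 - 3024862 = -3024573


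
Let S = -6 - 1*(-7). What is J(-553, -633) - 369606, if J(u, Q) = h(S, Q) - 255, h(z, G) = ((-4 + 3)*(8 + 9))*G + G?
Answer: -359733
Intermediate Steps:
S = 1 (S = -6 + 7 = 1)
h(z, G) = -16*G (h(z, G) = (-1*17)*G + G = -17*G + G = -16*G)
J(u, Q) = -255 - 16*Q (J(u, Q) = -16*Q - 255 = -255 - 16*Q)
J(-553, -633) - 369606 = (-255 - 16*(-633)) - 369606 = (-255 + 10128) - 369606 = 9873 - 369606 = -359733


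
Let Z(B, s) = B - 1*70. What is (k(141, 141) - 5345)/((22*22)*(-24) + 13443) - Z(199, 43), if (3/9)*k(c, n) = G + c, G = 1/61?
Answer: -14676902/111447 ≈ -131.69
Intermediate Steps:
Z(B, s) = -70 + B (Z(B, s) = B - 70 = -70 + B)
G = 1/61 ≈ 0.016393
k(c, n) = 3/61 + 3*c (k(c, n) = 3*(1/61 + c) = 3/61 + 3*c)
(k(141, 141) - 5345)/((22*22)*(-24) + 13443) - Z(199, 43) = ((3/61 + 3*141) - 5345)/((22*22)*(-24) + 13443) - (-70 + 199) = ((3/61 + 423) - 5345)/(484*(-24) + 13443) - 1*129 = (25806/61 - 5345)/(-11616 + 13443) - 129 = -300239/61/1827 - 129 = -300239/61*1/1827 - 129 = -300239/111447 - 129 = -14676902/111447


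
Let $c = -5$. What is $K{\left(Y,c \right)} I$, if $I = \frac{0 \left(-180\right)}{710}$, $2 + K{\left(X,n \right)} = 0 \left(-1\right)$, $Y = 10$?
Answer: $0$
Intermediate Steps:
$K{\left(X,n \right)} = -2$ ($K{\left(X,n \right)} = -2 + 0 \left(-1\right) = -2 + 0 = -2$)
$I = 0$ ($I = 0 \cdot \frac{1}{710} = 0$)
$K{\left(Y,c \right)} I = \left(-2\right) 0 = 0$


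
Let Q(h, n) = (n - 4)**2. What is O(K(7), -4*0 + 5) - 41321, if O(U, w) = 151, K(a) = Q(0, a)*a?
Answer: -41170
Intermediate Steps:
Q(h, n) = (-4 + n)**2
K(a) = a*(-4 + a)**2 (K(a) = (-4 + a)**2*a = a*(-4 + a)**2)
O(K(7), -4*0 + 5) - 41321 = 151 - 41321 = -41170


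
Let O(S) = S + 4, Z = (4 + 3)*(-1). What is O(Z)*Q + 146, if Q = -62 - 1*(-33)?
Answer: 233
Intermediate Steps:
Q = -29 (Q = -62 + 33 = -29)
Z = -7 (Z = 7*(-1) = -7)
O(S) = 4 + S
O(Z)*Q + 146 = (4 - 7)*(-29) + 146 = -3*(-29) + 146 = 87 + 146 = 233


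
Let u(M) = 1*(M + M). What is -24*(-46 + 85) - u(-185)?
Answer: -566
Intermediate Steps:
u(M) = 2*M (u(M) = 1*(2*M) = 2*M)
-24*(-46 + 85) - u(-185) = -24*(-46 + 85) - 2*(-185) = -24*39 - 1*(-370) = -936 + 370 = -566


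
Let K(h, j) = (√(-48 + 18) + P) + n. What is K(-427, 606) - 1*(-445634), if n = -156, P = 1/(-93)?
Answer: 41429453/93 + I*√30 ≈ 4.4548e+5 + 5.4772*I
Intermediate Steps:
P = -1/93 ≈ -0.010753
K(h, j) = -14509/93 + I*√30 (K(h, j) = (√(-48 + 18) - 1/93) - 156 = (√(-30) - 1/93) - 156 = (I*√30 - 1/93) - 156 = (-1/93 + I*√30) - 156 = -14509/93 + I*√30)
K(-427, 606) - 1*(-445634) = (-14509/93 + I*√30) - 1*(-445634) = (-14509/93 + I*√30) + 445634 = 41429453/93 + I*√30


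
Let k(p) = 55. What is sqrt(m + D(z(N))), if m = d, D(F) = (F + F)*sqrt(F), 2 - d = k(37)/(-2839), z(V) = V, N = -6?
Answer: sqrt(16275987 - 96719052*I*sqrt(6))/2839 ≈ 3.9675 - 3.7043*I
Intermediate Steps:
d = 5733/2839 (d = 2 - 55/(-2839) = 2 - 55*(-1)/2839 = 2 - 1*(-55/2839) = 2 + 55/2839 = 5733/2839 ≈ 2.0194)
D(F) = 2*F**(3/2) (D(F) = (2*F)*sqrt(F) = 2*F**(3/2))
m = 5733/2839 ≈ 2.0194
sqrt(m + D(z(N))) = sqrt(5733/2839 + 2*(-6)**(3/2)) = sqrt(5733/2839 + 2*(-6*I*sqrt(6))) = sqrt(5733/2839 - 12*I*sqrt(6))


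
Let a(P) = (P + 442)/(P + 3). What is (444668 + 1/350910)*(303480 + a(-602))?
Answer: 405219990224918044/3002787 ≈ 1.3495e+11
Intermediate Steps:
a(P) = (442 + P)/(3 + P)
(444668 + 1/350910)*(303480 + a(-602)) = (444668 + 1/350910)*(303480 + (442 - 602)/(3 - 602)) = (444668 + 1/350910)*(303480 - 160/(-599)) = 156038447881*(303480 - 1/599*(-160))/350910 = 156038447881*(303480 + 160/599)/350910 = (156038447881/350910)*(181784680/599) = 405219990224918044/3002787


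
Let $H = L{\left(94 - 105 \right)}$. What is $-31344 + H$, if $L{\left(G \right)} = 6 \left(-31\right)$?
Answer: $-31530$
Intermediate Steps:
$L{\left(G \right)} = -186$
$H = -186$
$-31344 + H = -31344 - 186 = -31530$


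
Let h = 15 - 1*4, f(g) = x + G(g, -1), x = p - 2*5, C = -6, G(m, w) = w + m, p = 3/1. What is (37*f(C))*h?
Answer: -5698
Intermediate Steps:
p = 3 (p = 3*1 = 3)
G(m, w) = m + w
x = -7 (x = 3 - 2*5 = 3 - 10 = -7)
f(g) = -8 + g (f(g) = -7 + (g - 1) = -7 + (-1 + g) = -8 + g)
h = 11 (h = 15 - 4 = 11)
(37*f(C))*h = (37*(-8 - 6))*11 = (37*(-14))*11 = -518*11 = -5698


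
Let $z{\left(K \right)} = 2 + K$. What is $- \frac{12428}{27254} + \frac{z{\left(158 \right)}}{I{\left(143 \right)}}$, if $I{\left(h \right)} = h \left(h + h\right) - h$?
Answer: $- \frac{50214250}{111073677} \approx -0.45208$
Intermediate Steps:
$I{\left(h \right)} = - h + 2 h^{2}$ ($I{\left(h \right)} = h 2 h - h = 2 h^{2} - h = - h + 2 h^{2}$)
$- \frac{12428}{27254} + \frac{z{\left(158 \right)}}{I{\left(143 \right)}} = - \frac{12428}{27254} + \frac{2 + 158}{143 \left(-1 + 2 \cdot 143\right)} = \left(-12428\right) \frac{1}{27254} + \frac{160}{143 \left(-1 + 286\right)} = - \frac{6214}{13627} + \frac{160}{143 \cdot 285} = - \frac{6214}{13627} + \frac{160}{40755} = - \frac{6214}{13627} + 160 \cdot \frac{1}{40755} = - \frac{6214}{13627} + \frac{32}{8151} = - \frac{50214250}{111073677}$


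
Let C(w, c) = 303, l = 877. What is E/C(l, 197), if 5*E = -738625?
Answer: -147725/303 ≈ -487.54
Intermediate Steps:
E = -147725 (E = (⅕)*(-738625) = -147725)
E/C(l, 197) = -147725/303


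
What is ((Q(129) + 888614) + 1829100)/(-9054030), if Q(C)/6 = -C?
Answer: -15982/53259 ≈ -0.30008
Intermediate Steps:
Q(C) = -6*C (Q(C) = 6*(-C) = -6*C)
((Q(129) + 888614) + 1829100)/(-9054030) = ((-6*129 + 888614) + 1829100)/(-9054030) = ((-774 + 888614) + 1829100)*(-1/9054030) = (887840 + 1829100)*(-1/9054030) = 2716940*(-1/9054030) = -15982/53259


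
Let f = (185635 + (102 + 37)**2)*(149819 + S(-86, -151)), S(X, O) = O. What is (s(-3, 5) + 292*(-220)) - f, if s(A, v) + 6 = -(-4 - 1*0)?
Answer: -30675418850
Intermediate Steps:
f = 30675354608 (f = (185635 + (102 + 37)**2)*(149819 - 151) = (185635 + 139**2)*149668 = (185635 + 19321)*149668 = 204956*149668 = 30675354608)
s(A, v) = -2 (s(A, v) = -6 - (-4 - 1*0) = -6 - (-4 + 0) = -6 - 1*(-4) = -6 + 4 = -2)
(s(-3, 5) + 292*(-220)) - f = (-2 + 292*(-220)) - 1*30675354608 = (-2 - 64240) - 30675354608 = -64242 - 30675354608 = -30675418850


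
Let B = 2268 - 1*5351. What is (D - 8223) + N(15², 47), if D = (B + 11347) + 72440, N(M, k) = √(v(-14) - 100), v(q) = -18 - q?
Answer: 72481 + 2*I*√26 ≈ 72481.0 + 10.198*I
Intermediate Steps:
B = -3083 (B = 2268 - 5351 = -3083)
N(M, k) = 2*I*√26 (N(M, k) = √((-18 - 1*(-14)) - 100) = √((-18 + 14) - 100) = √(-4 - 100) = √(-104) = 2*I*√26)
D = 80704 (D = (-3083 + 11347) + 72440 = 8264 + 72440 = 80704)
(D - 8223) + N(15², 47) = (80704 - 8223) + 2*I*√26 = 72481 + 2*I*√26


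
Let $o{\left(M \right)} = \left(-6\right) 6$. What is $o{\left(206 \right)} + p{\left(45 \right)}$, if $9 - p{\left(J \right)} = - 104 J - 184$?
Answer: $4837$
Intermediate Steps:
$p{\left(J \right)} = 193 + 104 J$ ($p{\left(J \right)} = 9 - \left(- 104 J - 184\right) = 9 - \left(-184 - 104 J\right) = 9 + \left(184 + 104 J\right) = 193 + 104 J$)
$o{\left(M \right)} = -36$
$o{\left(206 \right)} + p{\left(45 \right)} = -36 + \left(193 + 104 \cdot 45\right) = -36 + \left(193 + 4680\right) = -36 + 4873 = 4837$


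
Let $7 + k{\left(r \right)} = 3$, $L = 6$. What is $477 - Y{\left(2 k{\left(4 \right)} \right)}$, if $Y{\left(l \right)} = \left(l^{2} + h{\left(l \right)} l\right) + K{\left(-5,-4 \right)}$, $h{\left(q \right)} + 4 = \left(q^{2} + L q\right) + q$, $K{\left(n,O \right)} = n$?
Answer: $450$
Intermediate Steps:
$k{\left(r \right)} = -4$ ($k{\left(r \right)} = -7 + 3 = -4$)
$h{\left(q \right)} = -4 + q^{2} + 7 q$ ($h{\left(q \right)} = -4 + \left(\left(q^{2} + 6 q\right) + q\right) = -4 + \left(q^{2} + 7 q\right) = -4 + q^{2} + 7 q$)
$Y{\left(l \right)} = -5 + l^{2} + l \left(-4 + l^{2} + 7 l\right)$ ($Y{\left(l \right)} = \left(l^{2} + \left(-4 + l^{2} + 7 l\right) l\right) - 5 = \left(l^{2} + l \left(-4 + l^{2} + 7 l\right)\right) - 5 = -5 + l^{2} + l \left(-4 + l^{2} + 7 l\right)$)
$477 - Y{\left(2 k{\left(4 \right)} \right)} = 477 - \left(-5 + \left(2 \left(-4\right)\right)^{3} - 4 \cdot 2 \left(-4\right) + 8 \left(2 \left(-4\right)\right)^{2}\right) = 477 - \left(-5 + \left(-8\right)^{3} - -32 + 8 \left(-8\right)^{2}\right) = 477 - \left(-5 - 512 + 32 + 8 \cdot 64\right) = 477 - \left(-5 - 512 + 32 + 512\right) = 477 - 27 = 450$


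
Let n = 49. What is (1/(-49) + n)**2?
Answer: 5760000/2401 ≈ 2399.0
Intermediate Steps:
(1/(-49) + n)**2 = (1/(-49) + 49)**2 = (-1/49 + 49)**2 = (2400/49)**2 = 5760000/2401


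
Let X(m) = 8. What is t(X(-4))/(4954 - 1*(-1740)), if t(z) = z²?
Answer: 32/3347 ≈ 0.0095608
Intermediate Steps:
t(X(-4))/(4954 - 1*(-1740)) = 8²/(4954 - 1*(-1740)) = 64/(4954 + 1740) = 64/6694 = 64*(1/6694) = 32/3347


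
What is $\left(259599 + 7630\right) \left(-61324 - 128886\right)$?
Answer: $-50829628090$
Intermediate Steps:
$\left(259599 + 7630\right) \left(-61324 - 128886\right) = 267229 \left(-61324 + \left(-163259 + 34373\right)\right) = 267229 \left(-61324 - 128886\right) = 267229 \left(-190210\right) = -50829628090$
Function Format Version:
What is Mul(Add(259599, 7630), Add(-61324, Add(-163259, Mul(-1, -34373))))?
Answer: -50829628090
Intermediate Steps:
Mul(Add(259599, 7630), Add(-61324, Add(-163259, Mul(-1, -34373)))) = Mul(267229, Add(-61324, Add(-163259, 34373))) = Mul(267229, Add(-61324, -128886)) = Mul(267229, -190210) = -50829628090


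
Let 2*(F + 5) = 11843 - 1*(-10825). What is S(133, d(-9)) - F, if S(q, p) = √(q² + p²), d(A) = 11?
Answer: -11329 + √17810 ≈ -11196.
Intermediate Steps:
F = 11329 (F = -5 + (11843 - 1*(-10825))/2 = -5 + (11843 + 10825)/2 = -5 + (½)*22668 = -5 + 11334 = 11329)
S(q, p) = √(p² + q²)
S(133, d(-9)) - F = √(11² + 133²) - 1*11329 = √(121 + 17689) - 11329 = √17810 - 11329 = -11329 + √17810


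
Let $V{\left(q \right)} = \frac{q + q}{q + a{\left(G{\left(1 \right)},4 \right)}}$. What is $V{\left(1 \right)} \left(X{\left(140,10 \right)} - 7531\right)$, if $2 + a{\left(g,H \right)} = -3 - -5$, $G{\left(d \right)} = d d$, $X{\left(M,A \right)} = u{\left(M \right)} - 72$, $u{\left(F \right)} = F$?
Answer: $-14926$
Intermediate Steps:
$X{\left(M,A \right)} = -72 + M$ ($X{\left(M,A \right)} = M - 72 = -72 + M$)
$G{\left(d \right)} = d^{2}$
$a{\left(g,H \right)} = 0$ ($a{\left(g,H \right)} = -2 - -2 = -2 + \left(-3 + 5\right) = -2 + 2 = 0$)
$V{\left(q \right)} = 2$ ($V{\left(q \right)} = \frac{q + q}{q + 0} = \frac{2 q}{q} = 2$)
$V{\left(1 \right)} \left(X{\left(140,10 \right)} - 7531\right) = 2 \left(\left(-72 + 140\right) - 7531\right) = 2 \left(68 - 7531\right) = 2 \left(-7463\right) = -14926$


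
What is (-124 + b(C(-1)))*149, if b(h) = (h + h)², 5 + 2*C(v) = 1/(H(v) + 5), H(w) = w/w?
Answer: -539827/36 ≈ -14995.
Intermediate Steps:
H(w) = 1
C(v) = -29/12 (C(v) = -5/2 + 1/(2*(1 + 5)) = -5/2 + (½)/6 = -5/2 + (½)*(⅙) = -5/2 + 1/12 = -29/12)
b(h) = 4*h² (b(h) = (2*h)² = 4*h²)
(-124 + b(C(-1)))*149 = (-124 + 4*(-29/12)²)*149 = (-124 + 4*(841/144))*149 = (-124 + 841/36)*149 = -3623/36*149 = -539827/36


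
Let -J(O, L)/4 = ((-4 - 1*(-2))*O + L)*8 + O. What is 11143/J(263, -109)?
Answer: 11143/19268 ≈ 0.57832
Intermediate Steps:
J(O, L) = -32*L + 60*O (J(O, L) = -4*(((-4 - 1*(-2))*O + L)*8 + O) = -4*(((-4 + 2)*O + L)*8 + O) = -4*((-2*O + L)*8 + O) = -4*((L - 2*O)*8 + O) = -4*((-16*O + 8*L) + O) = -4*(-15*O + 8*L) = -32*L + 60*O)
11143/J(263, -109) = 11143/(-32*(-109) + 60*263) = 11143/(3488 + 15780) = 11143/19268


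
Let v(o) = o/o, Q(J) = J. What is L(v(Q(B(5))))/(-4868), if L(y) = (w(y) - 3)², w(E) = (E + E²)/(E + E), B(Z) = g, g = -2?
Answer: -1/1217 ≈ -0.00082169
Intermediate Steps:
B(Z) = -2
v(o) = 1
w(E) = (E + E²)/(2*E) (w(E) = (E + E²)/((2*E)) = (E + E²)*(1/(2*E)) = (E + E²)/(2*E))
L(y) = (-5/2 + y/2)² (L(y) = ((½ + y/2) - 3)² = (-5/2 + y/2)²)
L(v(Q(B(5))))/(-4868) = ((-5 + 1)²/4)/(-4868) = ((¼)*(-4)²)*(-1/4868) = ((¼)*16)*(-1/4868) = 4*(-1/4868) = -1/1217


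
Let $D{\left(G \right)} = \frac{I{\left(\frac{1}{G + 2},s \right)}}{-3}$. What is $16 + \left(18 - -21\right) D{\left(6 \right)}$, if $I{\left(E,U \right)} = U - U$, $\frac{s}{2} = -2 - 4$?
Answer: $16$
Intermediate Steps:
$s = -12$ ($s = 2 \left(-2 - 4\right) = 2 \left(-6\right) = -12$)
$I{\left(E,U \right)} = 0$
$D{\left(G \right)} = 0$ ($D{\left(G \right)} = \frac{0}{-3} = 0 \left(- \frac{1}{3}\right) = 0$)
$16 + \left(18 - -21\right) D{\left(6 \right)} = 16 + \left(18 - -21\right) 0 = 16 + \left(18 + 21\right) 0 = 16 + 39 \cdot 0 = 16 + 0 = 16$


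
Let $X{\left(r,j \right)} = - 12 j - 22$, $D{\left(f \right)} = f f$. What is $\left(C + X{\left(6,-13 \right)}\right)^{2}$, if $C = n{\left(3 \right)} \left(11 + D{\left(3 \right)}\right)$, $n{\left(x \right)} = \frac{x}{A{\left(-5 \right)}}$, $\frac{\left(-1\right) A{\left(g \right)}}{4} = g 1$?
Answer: $18769$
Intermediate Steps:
$D{\left(f \right)} = f^{2}$
$A{\left(g \right)} = - 4 g$ ($A{\left(g \right)} = - 4 g 1 = - 4 g$)
$n{\left(x \right)} = \frac{x}{20}$ ($n{\left(x \right)} = \frac{x}{\left(-4\right) \left(-5\right)} = \frac{x}{20}$)
$X{\left(r,j \right)} = -22 - 12 j$
$C = 3$ ($C = \frac{1}{20} \cdot 3 \left(11 + 3^{2}\right) = \frac{3 \left(11 + 9\right)}{20} = \frac{3}{20} \cdot 20 = 3$)
$\left(C + X{\left(6,-13 \right)}\right)^{2} = \left(3 - -134\right)^{2} = \left(3 + \left(-22 + 156\right)\right)^{2} = \left(3 + 134\right)^{2} = 137^{2} = 18769$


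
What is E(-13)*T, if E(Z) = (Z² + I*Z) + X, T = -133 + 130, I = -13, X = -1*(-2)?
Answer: -1020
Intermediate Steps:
X = 2
T = -3
E(Z) = 2 + Z² - 13*Z (E(Z) = (Z² - 13*Z) + 2 = 2 + Z² - 13*Z)
E(-13)*T = (2 + (-13)² - 13*(-13))*(-3) = (2 + 169 + 169)*(-3) = 340*(-3) = -1020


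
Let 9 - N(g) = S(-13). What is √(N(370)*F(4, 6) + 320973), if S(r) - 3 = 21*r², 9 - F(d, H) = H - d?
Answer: 6*√8227 ≈ 544.22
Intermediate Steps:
F(d, H) = 9 + d - H (F(d, H) = 9 - (H - d) = 9 + (d - H) = 9 + d - H)
S(r) = 3 + 21*r²
N(g) = -3543 (N(g) = 9 - (3 + 21*(-13)²) = 9 - (3 + 21*169) = 9 - (3 + 3549) = 9 - 1*3552 = 9 - 3552 = -3543)
√(N(370)*F(4, 6) + 320973) = √(-3543*(9 + 4 - 1*6) + 320973) = √(-3543*(9 + 4 - 6) + 320973) = √(-3543*7 + 320973) = √(-24801 + 320973) = √296172 = 6*√8227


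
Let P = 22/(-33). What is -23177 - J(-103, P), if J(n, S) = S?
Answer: -69529/3 ≈ -23176.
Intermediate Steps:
P = -⅔ (P = 22*(-1/33) = -⅔ ≈ -0.66667)
-23177 - J(-103, P) = -23177 - 1*(-⅔) = -23177 + ⅔ = -69529/3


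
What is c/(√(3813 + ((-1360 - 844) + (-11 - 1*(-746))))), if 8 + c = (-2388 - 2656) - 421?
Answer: -5473*√586/1172 ≈ -113.04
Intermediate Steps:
c = -5473 (c = -8 + ((-2388 - 2656) - 421) = -8 + (-5044 - 421) = -8 - 5465 = -5473)
c/(√(3813 + ((-1360 - 844) + (-11 - 1*(-746))))) = -5473/√(3813 + ((-1360 - 844) + (-11 - 1*(-746)))) = -5473/√(3813 + (-2204 + (-11 + 746))) = -5473/√(3813 + (-2204 + 735)) = -5473/√(3813 - 1469) = -5473*√586/1172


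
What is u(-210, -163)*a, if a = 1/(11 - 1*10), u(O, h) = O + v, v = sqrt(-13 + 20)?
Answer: -210 + sqrt(7) ≈ -207.35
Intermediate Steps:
v = sqrt(7) ≈ 2.6458
u(O, h) = O + sqrt(7)
a = 1 (a = 1/(11 - 10) = 1/1 = 1)
u(-210, -163)*a = (-210 + sqrt(7))*1 = -210 + sqrt(7)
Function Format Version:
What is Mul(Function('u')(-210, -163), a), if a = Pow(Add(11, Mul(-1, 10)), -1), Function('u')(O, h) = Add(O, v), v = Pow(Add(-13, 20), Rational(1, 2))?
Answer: Add(-210, Pow(7, Rational(1, 2))) ≈ -207.35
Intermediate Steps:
v = Pow(7, Rational(1, 2)) ≈ 2.6458
Function('u')(O, h) = Add(O, Pow(7, Rational(1, 2)))
a = 1 (a = Pow(Add(11, -10), -1) = Pow(1, -1) = 1)
Mul(Function('u')(-210, -163), a) = Mul(Add(-210, Pow(7, Rational(1, 2))), 1) = Add(-210, Pow(7, Rational(1, 2)))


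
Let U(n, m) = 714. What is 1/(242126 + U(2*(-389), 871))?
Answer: 1/242840 ≈ 4.1179e-6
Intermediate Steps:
1/(242126 + U(2*(-389), 871)) = 1/(242126 + 714) = 1/242840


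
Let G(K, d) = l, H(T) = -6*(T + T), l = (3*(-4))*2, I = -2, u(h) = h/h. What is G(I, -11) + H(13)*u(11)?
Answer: -180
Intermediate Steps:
u(h) = 1
l = -24 (l = -12*2 = -24)
H(T) = -12*T
G(K, d) = -24
G(I, -11) + H(13)*u(11) = -24 - 12*13*1 = -24 - 156*1 = -24 - 156 = -180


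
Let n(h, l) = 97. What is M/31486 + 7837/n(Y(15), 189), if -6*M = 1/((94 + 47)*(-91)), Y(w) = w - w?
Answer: 18996740633149/235126176012 ≈ 80.794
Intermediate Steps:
Y(w) = 0
M = 1/76986 (M = -(-1/(91*(94 + 47)))/6 = -1/(6*(141*(-91))) = -⅙/(-12831) = -⅙*(-1/12831) = 1/76986 ≈ 1.2989e-5)
M/31486 + 7837/n(Y(15), 189) = (1/76986)/31486 + 7837/97 = (1/76986)*(1/31486) + 7837*(1/97) = 1/2423981196 + 7837/97 = 18996740633149/235126176012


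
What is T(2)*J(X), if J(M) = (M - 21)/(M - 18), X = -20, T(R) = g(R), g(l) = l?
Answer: 41/19 ≈ 2.1579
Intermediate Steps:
T(R) = R
J(M) = (-21 + M)/(-18 + M)
T(2)*J(X) = 2*((-21 - 20)/(-18 - 20)) = 2*(-41/(-38)) = 2*(-1/38*(-41)) = 2*(41/38) = 41/19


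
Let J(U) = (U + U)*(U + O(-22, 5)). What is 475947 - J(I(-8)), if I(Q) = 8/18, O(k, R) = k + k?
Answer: 38554843/81 ≈ 4.7599e+5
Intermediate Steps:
O(k, R) = 2*k
I(Q) = 4/9 (I(Q) = 8*(1/18) = 4/9)
J(U) = 2*U*(-44 + U) (J(U) = (U + U)*(U + 2*(-22)) = (2*U)*(U - 44) = (2*U)*(-44 + U) = 2*U*(-44 + U))
475947 - J(I(-8)) = 475947 - 2*4*(-44 + 4/9)/9 = 475947 - 2*4*(-392)/(9*9) = 475947 - 1*(-3136/81) = 475947 + 3136/81 = 38554843/81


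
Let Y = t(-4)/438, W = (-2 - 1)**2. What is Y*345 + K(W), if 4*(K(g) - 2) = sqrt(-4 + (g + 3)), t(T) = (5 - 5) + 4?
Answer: 376/73 + sqrt(2)/2 ≈ 5.8578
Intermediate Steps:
W = 9 (W = (-3)**2 = 9)
t(T) = 4 (t(T) = 0 + 4 = 4)
K(g) = 2 + sqrt(-1 + g)/4 (K(g) = 2 + sqrt(-4 + (g + 3))/4 = 2 + sqrt(-4 + (3 + g))/4 = 2 + sqrt(-1 + g)/4)
Y = 2/219 (Y = 4/438 = 4*(1/438) = 2/219 ≈ 0.0091324)
Y*345 + K(W) = (2/219)*345 + (2 + sqrt(-1 + 9)/4) = 230/73 + (2 + sqrt(8)/4) = 230/73 + (2 + (2*sqrt(2))/4) = 230/73 + (2 + sqrt(2)/2) = 376/73 + sqrt(2)/2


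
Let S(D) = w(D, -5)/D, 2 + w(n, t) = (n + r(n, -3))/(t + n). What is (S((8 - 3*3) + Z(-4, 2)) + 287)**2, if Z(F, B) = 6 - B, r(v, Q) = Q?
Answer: 737881/9 ≈ 81987.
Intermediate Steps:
w(n, t) = -2 + (-3 + n)/(n + t) (w(n, t) = -2 + (n - 3)/(t + n) = -2 + (-3 + n)/(n + t))
S(D) = (7 - D)/(D*(-5 + D)) (S(D) = ((-3 - D - 2*(-5))/(D - 5))/D = ((-3 - D + 10)/(-5 + D))/D = ((7 - D)/(-5 + D))/D = (7 - D)/(D*(-5 + D)))
(S((8 - 3*3) + Z(-4, 2)) + 287)**2 = ((7 - ((8 - 3*3) + (6 - 1*2)))/(((8 - 3*3) + (6 - 1*2))*(-5 + ((8 - 3*3) + (6 - 1*2)))) + 287)**2 = ((7 - ((8 - 9) + (6 - 2)))/(((8 - 9) + (6 - 2))*(-5 + ((8 - 9) + (6 - 2)))) + 287)**2 = ((7 - (-1 + 4))/((-1 + 4)*(-5 + (-1 + 4))) + 287)**2 = ((7 - 1*3)/(3*(-5 + 3)) + 287)**2 = ((1/3)*(7 - 3)/(-2) + 287)**2 = ((1/3)*(-1/2)*4 + 287)**2 = (-2/3 + 287)**2 = (859/3)**2 = 737881/9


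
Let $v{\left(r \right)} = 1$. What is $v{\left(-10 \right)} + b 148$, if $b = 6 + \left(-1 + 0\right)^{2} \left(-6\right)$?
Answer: $1$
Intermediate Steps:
$b = 0$ ($b = 6 + \left(-1\right)^{2} \left(-6\right) = 6 + 1 \left(-6\right) = 6 - 6 = 0$)
$v{\left(-10 \right)} + b 148 = 1 + 0 \cdot 148 = 1 + 0 = 1$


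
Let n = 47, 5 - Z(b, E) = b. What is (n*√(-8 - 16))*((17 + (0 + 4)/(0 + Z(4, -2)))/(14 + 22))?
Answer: 329*I*√6/6 ≈ 134.31*I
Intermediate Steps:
Z(b, E) = 5 - b
(n*√(-8 - 16))*((17 + (0 + 4)/(0 + Z(4, -2)))/(14 + 22)) = (47*√(-8 - 16))*((17 + (0 + 4)/(0 + (5 - 1*4)))/(14 + 22)) = (47*√(-24))*((17 + 4/(0 + (5 - 4)))/36) = (47*(2*I*√6))*((17 + 4/(0 + 1))*(1/36)) = (94*I*√6)*((17 + 4/1)*(1/36)) = (94*I*√6)*((17 + 4*1)*(1/36)) = (94*I*√6)*((17 + 4)*(1/36)) = (94*I*√6)*(21*(1/36)) = (94*I*√6)*(7/12) = 329*I*√6/6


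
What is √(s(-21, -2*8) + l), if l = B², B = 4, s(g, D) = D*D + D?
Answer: 16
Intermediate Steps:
s(g, D) = D + D² (s(g, D) = D² + D = D + D²)
l = 16 (l = 4² = 16)
√(s(-21, -2*8) + l) = √((-2*8)*(1 - 2*8) + 16) = √(-16*(1 - 16) + 16) = √(-16*(-15) + 16) = √(240 + 16) = √256 = 16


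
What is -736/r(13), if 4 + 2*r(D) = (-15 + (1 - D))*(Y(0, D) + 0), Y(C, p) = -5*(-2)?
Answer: 736/137 ≈ 5.3723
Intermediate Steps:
Y(C, p) = 10
r(D) = -72 - 5*D (r(D) = -2 + ((-15 + (1 - D))*(10 + 0))/2 = -2 + ((-14 - D)*10)/2 = -2 + (-140 - 10*D)/2 = -2 + (-70 - 5*D) = -72 - 5*D)
-736/r(13) = -736/(-72 - 5*13) = -736/(-72 - 65) = -736/(-137) = -736*(-1/137) = 736/137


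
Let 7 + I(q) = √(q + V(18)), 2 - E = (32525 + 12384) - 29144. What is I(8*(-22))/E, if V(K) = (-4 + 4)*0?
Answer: 7/15763 - 4*I*√11/15763 ≈ 0.00044408 - 0.00084162*I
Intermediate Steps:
V(K) = 0 (V(K) = 0*0 = 0)
E = -15763 (E = 2 - ((32525 + 12384) - 29144) = 2 - (44909 - 29144) = 2 - 1*15765 = 2 - 15765 = -15763)
I(q) = -7 + √q (I(q) = -7 + √(q + 0) = -7 + √q)
I(8*(-22))/E = (-7 + √(8*(-22)))/(-15763) = (-7 + √(-176))*(-1/15763) = (-7 + 4*I*√11)*(-1/15763) = 7/15763 - 4*I*√11/15763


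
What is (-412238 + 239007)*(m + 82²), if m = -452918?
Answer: 77294632814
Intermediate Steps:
(-412238 + 239007)*(m + 82²) = (-412238 + 239007)*(-452918 + 82²) = -173231*(-452918 + 6724) = -173231*(-446194) = 77294632814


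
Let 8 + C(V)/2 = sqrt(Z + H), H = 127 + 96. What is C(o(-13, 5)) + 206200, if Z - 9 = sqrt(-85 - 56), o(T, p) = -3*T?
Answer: 206184 + 2*sqrt(232 + I*sqrt(141)) ≈ 2.0621e+5 + 0.77933*I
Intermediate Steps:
Z = 9 + I*sqrt(141) (Z = 9 + sqrt(-85 - 56) = 9 + sqrt(-141) = 9 + I*sqrt(141) ≈ 9.0 + 11.874*I)
H = 223
C(V) = -16 + 2*sqrt(232 + I*sqrt(141)) (C(V) = -16 + 2*sqrt((9 + I*sqrt(141)) + 223) = -16 + 2*sqrt(232 + I*sqrt(141)))
C(o(-13, 5)) + 206200 = (-16 + 2*sqrt(232 + I*sqrt(141))) + 206200 = 206184 + 2*sqrt(232 + I*sqrt(141))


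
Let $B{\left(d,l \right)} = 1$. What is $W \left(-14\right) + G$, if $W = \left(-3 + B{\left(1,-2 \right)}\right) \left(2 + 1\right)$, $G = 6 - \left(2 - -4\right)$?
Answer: $84$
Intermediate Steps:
$G = 0$ ($G = 6 - \left(2 + 4\right) = 6 - 6 = 0$)
$W = -6$ ($W = \left(-3 + 1\right) \left(2 + 1\right) = \left(-2\right) 3 = -6$)
$W \left(-14\right) + G = \left(-6\right) \left(-14\right) + 0 = 84 + 0 = 84$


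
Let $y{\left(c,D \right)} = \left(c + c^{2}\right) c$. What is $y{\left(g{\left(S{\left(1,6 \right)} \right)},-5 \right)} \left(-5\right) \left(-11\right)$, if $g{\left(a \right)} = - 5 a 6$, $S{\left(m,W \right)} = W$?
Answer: $-318978000$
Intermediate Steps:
$g{\left(a \right)} = - 30 a$
$y{\left(c,D \right)} = c \left(c + c^{2}\right)$
$y{\left(g{\left(S{\left(1,6 \right)} \right)},-5 \right)} \left(-5\right) \left(-11\right) = \left(\left(-30\right) 6\right)^{2} \left(1 - 180\right) \left(-5\right) \left(-11\right) = \left(-180\right)^{2} \left(1 - 180\right) \left(-5\right) \left(-11\right) = 32400 \left(-179\right) \left(-5\right) \left(-11\right) = \left(-5799600\right) \left(-5\right) \left(-11\right) = 28998000 \left(-11\right) = -318978000$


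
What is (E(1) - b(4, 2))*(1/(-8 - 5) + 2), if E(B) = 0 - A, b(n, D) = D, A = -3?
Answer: 25/13 ≈ 1.9231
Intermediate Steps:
E(B) = 3 (E(B) = 0 - 1*(-3) = 0 + 3 = 3)
(E(1) - b(4, 2))*(1/(-8 - 5) + 2) = (3 - 1*2)*(1/(-8 - 5) + 2) = (3 - 2)*(1/(-13) + 2) = 1*(-1/13 + 2) = 1*(25/13) = 25/13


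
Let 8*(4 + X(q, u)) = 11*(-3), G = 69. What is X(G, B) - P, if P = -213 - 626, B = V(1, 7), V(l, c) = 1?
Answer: 6647/8 ≈ 830.88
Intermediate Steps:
B = 1
X(q, u) = -65/8 (X(q, u) = -4 + (11*(-3))/8 = -4 + (⅛)*(-33) = -4 - 33/8 = -65/8)
P = -839
X(G, B) - P = -65/8 - 1*(-839) = -65/8 + 839 = 6647/8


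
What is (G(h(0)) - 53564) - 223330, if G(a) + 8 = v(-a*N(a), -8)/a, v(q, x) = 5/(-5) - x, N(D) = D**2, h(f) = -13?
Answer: -3599733/13 ≈ -2.7690e+5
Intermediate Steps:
v(q, x) = -1 - x (v(q, x) = 5*(-1/5) - x = -1 - x)
G(a) = -8 + 7/a (G(a) = -8 + (-1 - 1*(-8))/a = -8 + (-1 + 8)/a = -8 + 7/a)
(G(h(0)) - 53564) - 223330 = ((-8 + 7/(-13)) - 53564) - 223330 = ((-8 + 7*(-1/13)) - 53564) - 223330 = ((-8 - 7/13) - 53564) - 223330 = (-111/13 - 53564) - 223330 = -696443/13 - 223330 = -3599733/13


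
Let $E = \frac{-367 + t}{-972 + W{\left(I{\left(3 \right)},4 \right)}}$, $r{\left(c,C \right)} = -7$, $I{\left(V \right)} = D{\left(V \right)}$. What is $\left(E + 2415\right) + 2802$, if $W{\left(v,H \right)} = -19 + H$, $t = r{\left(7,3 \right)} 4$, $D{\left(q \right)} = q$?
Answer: $\frac{5149574}{987} \approx 5217.4$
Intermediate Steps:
$I{\left(V \right)} = V$
$t = -28$ ($t = \left(-7\right) 4 = -28$)
$E = \frac{395}{987}$ ($E = \frac{-367 - 28}{-972 + \left(-19 + 4\right)} = - \frac{395}{-972 - 15} = - \frac{395}{-987} = \left(-395\right) \left(- \frac{1}{987}\right) = \frac{395}{987} \approx 0.4002$)
$\left(E + 2415\right) + 2802 = \left(\frac{395}{987} + 2415\right) + 2802 = \frac{2384000}{987} + 2802 = \frac{5149574}{987}$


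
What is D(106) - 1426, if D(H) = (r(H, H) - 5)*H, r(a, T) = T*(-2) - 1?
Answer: -24534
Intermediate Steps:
r(a, T) = -1 - 2*T (r(a, T) = -2*T - 1 = -1 - 2*T)
D(H) = H*(-6 - 2*H) (D(H) = ((-1 - 2*H) - 5)*H = (-6 - 2*H)*H = H*(-6 - 2*H))
D(106) - 1426 = -2*106*(3 + 106) - 1426 = -2*106*109 - 1426 = -23108 - 1426 = -24534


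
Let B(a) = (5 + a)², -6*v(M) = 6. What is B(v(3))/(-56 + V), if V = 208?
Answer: 2/19 ≈ 0.10526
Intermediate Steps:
v(M) = -1 (v(M) = -⅙*6 = -1)
B(v(3))/(-56 + V) = (5 - 1)²/(-56 + 208) = 4²/152 = (1/152)*16 = 2/19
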